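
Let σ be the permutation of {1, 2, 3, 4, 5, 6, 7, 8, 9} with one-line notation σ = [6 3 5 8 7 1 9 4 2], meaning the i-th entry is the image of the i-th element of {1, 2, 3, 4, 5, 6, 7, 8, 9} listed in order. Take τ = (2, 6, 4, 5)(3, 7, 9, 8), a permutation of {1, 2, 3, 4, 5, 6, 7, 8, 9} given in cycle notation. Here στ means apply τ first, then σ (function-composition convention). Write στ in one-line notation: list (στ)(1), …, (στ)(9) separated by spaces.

(στ)(x) = σ(τ(x)). Computing each image: σ(τ(1)) = σ(1) = 6, σ(τ(2)) = σ(6) = 1, σ(τ(3)) = σ(7) = 9, σ(τ(4)) = σ(5) = 7, σ(τ(5)) = σ(2) = 3, σ(τ(6)) = σ(4) = 8, σ(τ(7)) = σ(9) = 2, σ(τ(8)) = σ(3) = 5, σ(τ(9)) = σ(8) = 4.
Hence στ = [6 1 9 7 3 8 2 5 4].

6 1 9 7 3 8 2 5 4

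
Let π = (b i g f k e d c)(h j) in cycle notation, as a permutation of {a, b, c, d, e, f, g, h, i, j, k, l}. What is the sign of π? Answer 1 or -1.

The cycle lengths are 8, 2, 1, 1.
A cycle of length ℓ contributes ℓ−1 transpositions, so π is a product of 7 + 1 = 8 transpositions — even.

1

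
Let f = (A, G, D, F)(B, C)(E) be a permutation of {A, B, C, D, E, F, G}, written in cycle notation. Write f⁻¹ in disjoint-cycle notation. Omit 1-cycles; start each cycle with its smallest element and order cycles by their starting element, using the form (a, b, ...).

If f sends a → b within a cycle, f⁻¹ sends b → a; equivalently, reverse each cycle.
After reversing and putting each cycle's least element first, f⁻¹ = (A, F, D, G)(B, C).

(A, F, D, G)(B, C)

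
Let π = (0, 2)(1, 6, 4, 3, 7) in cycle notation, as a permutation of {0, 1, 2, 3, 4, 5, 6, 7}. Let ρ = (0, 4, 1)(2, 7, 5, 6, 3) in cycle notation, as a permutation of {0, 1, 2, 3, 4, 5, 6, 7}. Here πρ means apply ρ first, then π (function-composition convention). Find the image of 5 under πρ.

ρ(5) = 6, then π(6) = 4; composing gives (πρ)(5) = 4.

4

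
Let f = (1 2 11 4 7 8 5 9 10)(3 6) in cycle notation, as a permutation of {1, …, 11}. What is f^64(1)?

1 lies in the 9-cycle (1 2 11 4 7 8 5 9 10).
Powers repeat with period 9 on this cycle, and 64 mod 9 = 1, so f^64(1) = f^1(1).
Advancing 1 step from 1: 1 → 2.

2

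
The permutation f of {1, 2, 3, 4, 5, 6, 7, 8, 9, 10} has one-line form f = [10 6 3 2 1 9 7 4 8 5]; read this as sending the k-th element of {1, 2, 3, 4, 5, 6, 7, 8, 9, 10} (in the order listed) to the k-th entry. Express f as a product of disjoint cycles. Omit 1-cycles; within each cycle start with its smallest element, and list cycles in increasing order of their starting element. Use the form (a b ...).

Start at 1 and follow images: 1 → 10 → 5 → 1, giving the cycle (1 10 5).
Continuing from each remaining unvisited element yields (1 10 5)(2 6 9 8 4).

(1 10 5)(2 6 9 8 4)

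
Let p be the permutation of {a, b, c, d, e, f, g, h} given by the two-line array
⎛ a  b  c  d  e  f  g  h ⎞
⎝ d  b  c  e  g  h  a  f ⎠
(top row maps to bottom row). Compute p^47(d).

Tracing d → e → … returns to d after 4 steps, so d lies in a 4-cycle (a d e g).
Powers repeat with period 4 on this cycle, and 47 mod 4 = 3, so p^47(d) = p^3(d).
Stepping 3 places around the cycle: d → e → g → a.

a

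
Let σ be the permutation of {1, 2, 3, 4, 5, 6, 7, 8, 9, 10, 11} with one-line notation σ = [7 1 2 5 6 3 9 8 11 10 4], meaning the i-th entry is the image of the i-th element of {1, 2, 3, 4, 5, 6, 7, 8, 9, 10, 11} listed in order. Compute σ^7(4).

Tracing 4 → 5 → … returns to 4 after 9 steps, so 4 lies in a 9-cycle (1 7 9 11 4 5 6 3 2).
Advancing 7 steps from 4: 4 → 5 → 6 → 3 → 2 → 1 → 7 → 9.

9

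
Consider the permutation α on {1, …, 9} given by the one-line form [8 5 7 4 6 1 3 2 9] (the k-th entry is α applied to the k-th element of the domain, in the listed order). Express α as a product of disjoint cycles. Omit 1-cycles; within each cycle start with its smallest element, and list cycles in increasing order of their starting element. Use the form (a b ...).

(1 8 2 5 6)(3 7)

From 1: 1 → 8 → 2 → 5 → 6 → 1, closing the cycle (1 8 2 5 6).
Continuing from each remaining unvisited element yields (1 8 2 5 6)(3 7).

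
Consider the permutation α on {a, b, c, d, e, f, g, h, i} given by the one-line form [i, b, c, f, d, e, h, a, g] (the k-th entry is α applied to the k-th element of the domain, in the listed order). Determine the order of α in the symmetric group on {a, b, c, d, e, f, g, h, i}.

12

The disjoint-cycle form of α has cycle lengths 4, 3, 1, 1.
Since disjoint cycles commute, ord(α) = lcm(4, 3) = 12.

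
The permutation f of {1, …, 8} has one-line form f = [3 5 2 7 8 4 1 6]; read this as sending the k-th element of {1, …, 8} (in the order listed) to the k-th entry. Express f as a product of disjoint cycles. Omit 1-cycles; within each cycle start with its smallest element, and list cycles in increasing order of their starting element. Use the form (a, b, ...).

Iterating f from 1 gives 1 → 3 → 2 → 5 → 8 → 6 → 4 → 7 → 1; that is the 8-cycle (1, 3, 2, 5, 8, 6, 4, 7).
Continuing from each remaining unvisited element yields (1, 3, 2, 5, 8, 6, 4, 7).

(1, 3, 2, 5, 8, 6, 4, 7)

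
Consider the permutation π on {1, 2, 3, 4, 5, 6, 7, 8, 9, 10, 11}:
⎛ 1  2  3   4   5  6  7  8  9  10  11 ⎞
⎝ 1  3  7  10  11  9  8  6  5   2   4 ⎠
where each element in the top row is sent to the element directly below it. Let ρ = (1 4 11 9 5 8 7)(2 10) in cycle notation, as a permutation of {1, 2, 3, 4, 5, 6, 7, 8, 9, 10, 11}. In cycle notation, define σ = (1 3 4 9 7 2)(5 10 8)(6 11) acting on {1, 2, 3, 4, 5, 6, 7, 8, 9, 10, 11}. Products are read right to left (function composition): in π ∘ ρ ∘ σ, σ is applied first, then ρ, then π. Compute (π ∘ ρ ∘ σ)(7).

(π ∘ ρ ∘ σ)(7) = π(ρ(σ(7))). σ(7) = 2, then ρ(2) = 10, then π(10) = 2, so the result is 2.

2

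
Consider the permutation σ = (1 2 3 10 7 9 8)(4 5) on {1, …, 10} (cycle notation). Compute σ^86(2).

10

2 lies in the 7-cycle (1 2 3 10 7 9 8).
Since the cycle has length 7, σ^86 acts on it the same as σ^2 (86 mod 7 = 2).
Advancing 2 steps from 2: 2 → 3 → 10.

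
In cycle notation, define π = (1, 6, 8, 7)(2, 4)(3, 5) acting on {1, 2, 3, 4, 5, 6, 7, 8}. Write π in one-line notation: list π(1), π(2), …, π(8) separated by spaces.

6 4 5 2 3 8 1 7

Image by image: 1↦6, 2↦4, 3↦5, 4↦2, 5↦3, 6↦8, 7↦1, 8↦7.
Listing these in domain order gives 6 4 5 2 3 8 1 7.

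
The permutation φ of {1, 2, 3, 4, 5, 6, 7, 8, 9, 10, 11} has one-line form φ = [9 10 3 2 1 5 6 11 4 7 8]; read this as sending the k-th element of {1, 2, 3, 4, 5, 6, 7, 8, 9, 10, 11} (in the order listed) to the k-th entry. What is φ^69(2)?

Tracing 2 → 10 → … returns to 2 after 8 steps, so 2 lies in an 8-cycle (1, 9, 4, 2, 10, 7, 6, 5).
On an 8-cycle, φ^8 is the identity, so φ^69 = φ^5 there (69 ≡ 5 mod 8).
Advancing 5 steps from 2: 2 → 10 → 7 → 6 → 5 → 1.

1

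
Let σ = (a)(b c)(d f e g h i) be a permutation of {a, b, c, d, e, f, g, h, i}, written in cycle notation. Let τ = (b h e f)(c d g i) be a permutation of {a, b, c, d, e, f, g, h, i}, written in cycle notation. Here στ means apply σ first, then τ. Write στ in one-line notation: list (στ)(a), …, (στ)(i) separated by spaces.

a d h b i f e c g

(στ)(x) = τ(σ(x)). Computing each image: τ(σ(a)) = τ(a) = a, τ(σ(b)) = τ(c) = d, τ(σ(c)) = τ(b) = h, τ(σ(d)) = τ(f) = b, τ(σ(e)) = τ(g) = i, τ(σ(f)) = τ(e) = f, τ(σ(g)) = τ(h) = e, τ(σ(h)) = τ(i) = c, τ(σ(i)) = τ(d) = g.
Hence στ = [a d h b i f e c g].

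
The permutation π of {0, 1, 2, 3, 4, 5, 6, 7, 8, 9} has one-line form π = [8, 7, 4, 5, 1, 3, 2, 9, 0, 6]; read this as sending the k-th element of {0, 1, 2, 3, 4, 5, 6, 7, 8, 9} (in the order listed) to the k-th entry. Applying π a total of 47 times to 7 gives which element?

Tracing 7 → 9 → … returns to 7 after 6 steps, so 7 lies in a 6-cycle (1 7 9 6 2 4).
On a 6-cycle, π^6 is the identity, so π^47 = π^5 there (47 ≡ 5 mod 6).
Advancing 5 steps from 7: 7 → 9 → 6 → 2 → 4 → 1.

1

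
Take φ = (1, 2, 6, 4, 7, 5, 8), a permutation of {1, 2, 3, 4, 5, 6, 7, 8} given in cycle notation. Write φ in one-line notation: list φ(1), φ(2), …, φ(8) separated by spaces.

2 6 3 7 8 4 5 1

Reading each image from the cycles: 1↦2, 2↦6, 3↦3, 4↦7, 5↦8, 6↦4, 7↦5, 8↦1.
So the one-line form is 2 6 3 7 8 4 5 1.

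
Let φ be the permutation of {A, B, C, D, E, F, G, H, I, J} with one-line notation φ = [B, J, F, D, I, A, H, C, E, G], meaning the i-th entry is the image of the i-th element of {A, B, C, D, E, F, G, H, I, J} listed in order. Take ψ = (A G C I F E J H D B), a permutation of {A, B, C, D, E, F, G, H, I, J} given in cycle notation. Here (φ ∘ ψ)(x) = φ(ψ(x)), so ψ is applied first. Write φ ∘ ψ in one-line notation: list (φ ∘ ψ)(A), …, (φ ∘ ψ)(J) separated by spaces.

H B E J G I F D A C

For each element, apply ψ then φ: A → G → H; B → A → B; C → I → E; D → B → J; E → J → G; F → E → I; G → C → F; H → D → D; I → F → A; J → H → C.
So φ ∘ ψ in one-line form is H B E J G I F D A C.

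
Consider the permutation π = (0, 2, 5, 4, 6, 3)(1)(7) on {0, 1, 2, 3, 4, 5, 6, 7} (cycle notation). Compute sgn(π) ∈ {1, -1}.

-1

The cycle lengths are 6, 1, 1.
A cycle is odd iff its length is even; π has 1 even-length cycle, so sgn(π) = (−1)^1 and π is odd.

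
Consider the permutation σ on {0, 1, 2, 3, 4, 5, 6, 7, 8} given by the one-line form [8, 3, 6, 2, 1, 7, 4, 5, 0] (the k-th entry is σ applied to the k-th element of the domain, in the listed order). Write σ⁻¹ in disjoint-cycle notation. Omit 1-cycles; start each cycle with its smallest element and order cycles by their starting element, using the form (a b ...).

(0 8)(1 4 6 2 3)(5 7)

The cycle decomposition of σ is (0 8)(1 3 2 6 4)(5 7).
The inverse reverses every cycle; in canonical form, σ⁻¹ = (0 8)(1 4 6 2 3)(5 7).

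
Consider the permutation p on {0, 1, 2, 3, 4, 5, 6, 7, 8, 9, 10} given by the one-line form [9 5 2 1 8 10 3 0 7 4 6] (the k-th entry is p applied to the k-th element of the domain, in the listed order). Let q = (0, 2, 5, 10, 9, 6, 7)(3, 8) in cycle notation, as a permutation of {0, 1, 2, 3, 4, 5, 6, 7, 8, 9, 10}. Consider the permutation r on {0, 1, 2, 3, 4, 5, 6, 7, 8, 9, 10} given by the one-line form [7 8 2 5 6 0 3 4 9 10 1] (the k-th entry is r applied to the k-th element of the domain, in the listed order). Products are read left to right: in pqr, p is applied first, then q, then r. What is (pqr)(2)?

0

(pqr)(2) = r(q(p(2))). p(2) = 2, then q(2) = 5, then r(5) = 0, so the result is 0.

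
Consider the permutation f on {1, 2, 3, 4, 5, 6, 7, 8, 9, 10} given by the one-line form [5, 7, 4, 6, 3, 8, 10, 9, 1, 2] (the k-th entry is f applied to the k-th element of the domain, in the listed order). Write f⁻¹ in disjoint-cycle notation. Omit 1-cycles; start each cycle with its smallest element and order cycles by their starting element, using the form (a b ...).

First write f in disjoint cycles: (1 5 3 4 6 8 9)(2 7 10).
The inverse reverses every cycle; in canonical form, f⁻¹ = (1 9 8 6 4 3 5)(2 10 7).

(1 9 8 6 4 3 5)(2 10 7)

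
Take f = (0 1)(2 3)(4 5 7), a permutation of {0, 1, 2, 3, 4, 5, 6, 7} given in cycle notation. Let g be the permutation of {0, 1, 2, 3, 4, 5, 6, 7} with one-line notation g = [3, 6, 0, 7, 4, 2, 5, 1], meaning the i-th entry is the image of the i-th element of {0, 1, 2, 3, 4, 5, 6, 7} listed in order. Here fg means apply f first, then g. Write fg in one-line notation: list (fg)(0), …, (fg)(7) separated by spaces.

Chase each element through f then g: 0 → 1 → 6; 1 → 0 → 3; 2 → 3 → 7; 3 → 2 → 0; 4 → 5 → 2; 5 → 7 → 1; 6 → 6 → 5; 7 → 4 → 4.
So fg in one-line form is 6 3 7 0 2 1 5 4.

6 3 7 0 2 1 5 4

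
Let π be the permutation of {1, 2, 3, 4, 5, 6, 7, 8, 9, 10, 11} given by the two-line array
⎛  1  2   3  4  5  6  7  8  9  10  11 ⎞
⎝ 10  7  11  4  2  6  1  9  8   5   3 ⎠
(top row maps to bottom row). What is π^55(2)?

Tracing 2 → 7 → … returns to 2 after 5 steps, so 2 lies in a 5-cycle (1 10 5 2 7).
On a 5-cycle, π^5 is the identity, so π^55 = π^0 there (55 ≡ 0 mod 5).
So π^55(2) = 2.

2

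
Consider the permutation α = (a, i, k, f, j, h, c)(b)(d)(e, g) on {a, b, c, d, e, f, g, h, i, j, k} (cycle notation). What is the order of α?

The cycle type of α is (7, 2, 1, 1).
The order of α is the least common multiple of its cycle lengths: lcm(7, 2) = 14.

14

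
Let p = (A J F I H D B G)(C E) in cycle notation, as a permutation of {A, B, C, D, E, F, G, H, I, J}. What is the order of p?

The cycle type of p is (8, 2).
The order of p is the least common multiple of its cycle lengths: lcm(8, 2) = 8.

8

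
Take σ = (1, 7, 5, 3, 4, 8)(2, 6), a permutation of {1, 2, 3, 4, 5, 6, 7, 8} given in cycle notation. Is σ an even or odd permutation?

even

The cycle lengths are 6, 2.
A cycle of length ℓ contributes ℓ−1 transpositions, so σ is a product of 5 + 1 = 6 transpositions — even.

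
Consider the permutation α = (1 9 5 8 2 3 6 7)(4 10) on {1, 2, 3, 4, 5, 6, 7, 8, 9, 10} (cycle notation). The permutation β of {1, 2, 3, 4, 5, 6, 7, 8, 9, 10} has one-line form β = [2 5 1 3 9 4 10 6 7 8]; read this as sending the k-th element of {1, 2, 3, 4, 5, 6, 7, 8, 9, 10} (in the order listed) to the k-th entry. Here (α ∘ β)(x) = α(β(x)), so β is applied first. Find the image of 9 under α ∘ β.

β(9) = 7, then α(7) = 1; composing gives (α ∘ β)(9) = 1.

1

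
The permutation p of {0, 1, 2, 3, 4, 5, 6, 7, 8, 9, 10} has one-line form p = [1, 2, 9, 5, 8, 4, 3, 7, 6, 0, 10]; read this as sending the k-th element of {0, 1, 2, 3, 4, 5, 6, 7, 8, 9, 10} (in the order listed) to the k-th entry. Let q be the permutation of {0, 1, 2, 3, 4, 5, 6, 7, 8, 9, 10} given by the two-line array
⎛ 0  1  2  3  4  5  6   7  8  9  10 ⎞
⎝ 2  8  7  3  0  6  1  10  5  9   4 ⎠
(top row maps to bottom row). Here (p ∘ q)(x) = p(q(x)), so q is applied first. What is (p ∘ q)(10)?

8

(p ∘ q)(10) = p(q(10)). q(10) = 4, then p(4) = 8. So (p ∘ q)(10) = 8.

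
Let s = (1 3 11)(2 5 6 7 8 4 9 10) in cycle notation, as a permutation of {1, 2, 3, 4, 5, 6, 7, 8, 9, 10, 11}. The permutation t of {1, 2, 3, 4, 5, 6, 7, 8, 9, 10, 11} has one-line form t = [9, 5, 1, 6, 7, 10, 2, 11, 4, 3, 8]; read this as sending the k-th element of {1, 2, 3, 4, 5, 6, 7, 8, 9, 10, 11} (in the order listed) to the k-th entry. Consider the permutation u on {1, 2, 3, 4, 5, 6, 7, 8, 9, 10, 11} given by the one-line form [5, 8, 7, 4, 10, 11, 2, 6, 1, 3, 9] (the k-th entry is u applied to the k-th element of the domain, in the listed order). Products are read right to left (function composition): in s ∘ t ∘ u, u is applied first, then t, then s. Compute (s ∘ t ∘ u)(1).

Apply the permutations in order: u(1) = 5, then t(5) = 7, then s(7) = 8. So (s ∘ t ∘ u)(1) = 8.

8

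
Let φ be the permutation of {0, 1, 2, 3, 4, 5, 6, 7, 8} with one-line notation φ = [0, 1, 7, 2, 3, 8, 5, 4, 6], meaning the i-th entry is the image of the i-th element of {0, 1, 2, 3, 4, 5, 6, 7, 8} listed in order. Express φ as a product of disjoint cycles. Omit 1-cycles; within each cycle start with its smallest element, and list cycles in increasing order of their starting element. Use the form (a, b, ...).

(2, 7, 4, 3)(5, 8, 6)

From 2: 2 → 7 → 4 → 3 → 2, closing the cycle (2, 7, 4, 3).
Repeating from the next unused element and collecting all non-trivial cycles gives (2, 7, 4, 3)(5, 8, 6).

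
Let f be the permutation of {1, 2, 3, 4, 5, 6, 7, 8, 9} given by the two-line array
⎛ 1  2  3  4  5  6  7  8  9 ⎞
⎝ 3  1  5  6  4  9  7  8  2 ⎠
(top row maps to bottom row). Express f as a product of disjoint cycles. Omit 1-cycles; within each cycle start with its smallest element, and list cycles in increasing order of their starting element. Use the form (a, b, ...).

(1, 3, 5, 4, 6, 9, 2)

Start at 1 and follow images: 1 → 3 → 5 → 4 → 6 → 9 → 2 → 1, giving the cycle (1, 3, 5, 4, 6, 9, 2).
Repeating from the next unused element and collecting all non-trivial cycles gives (1, 3, 5, 4, 6, 9, 2).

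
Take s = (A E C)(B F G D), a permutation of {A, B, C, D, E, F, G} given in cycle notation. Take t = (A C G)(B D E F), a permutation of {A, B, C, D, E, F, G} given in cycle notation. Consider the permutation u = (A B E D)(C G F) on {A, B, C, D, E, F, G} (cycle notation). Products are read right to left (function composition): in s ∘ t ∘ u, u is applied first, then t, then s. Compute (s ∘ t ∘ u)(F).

Chase F: u(F) = C; t(C) = G; s(G) = D. Hence (s ∘ t ∘ u)(F) = D.

D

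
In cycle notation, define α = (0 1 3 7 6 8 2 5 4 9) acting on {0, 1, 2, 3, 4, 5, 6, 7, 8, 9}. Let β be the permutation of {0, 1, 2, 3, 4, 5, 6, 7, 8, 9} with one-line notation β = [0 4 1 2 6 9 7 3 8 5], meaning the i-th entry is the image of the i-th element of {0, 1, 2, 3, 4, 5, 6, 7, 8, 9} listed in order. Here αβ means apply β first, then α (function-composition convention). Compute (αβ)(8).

2

(αβ)(8) = α(β(8)). β(8) = 8, then α(8) = 2. So (αβ)(8) = 2.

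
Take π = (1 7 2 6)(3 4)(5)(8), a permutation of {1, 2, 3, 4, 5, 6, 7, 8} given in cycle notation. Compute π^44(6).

6 lies in the 4-cycle (1 7 2 6).
On a 4-cycle, π^4 is the identity, so π^44 = π^0 there (44 ≡ 0 mod 4).
So π^44(6) = 6.

6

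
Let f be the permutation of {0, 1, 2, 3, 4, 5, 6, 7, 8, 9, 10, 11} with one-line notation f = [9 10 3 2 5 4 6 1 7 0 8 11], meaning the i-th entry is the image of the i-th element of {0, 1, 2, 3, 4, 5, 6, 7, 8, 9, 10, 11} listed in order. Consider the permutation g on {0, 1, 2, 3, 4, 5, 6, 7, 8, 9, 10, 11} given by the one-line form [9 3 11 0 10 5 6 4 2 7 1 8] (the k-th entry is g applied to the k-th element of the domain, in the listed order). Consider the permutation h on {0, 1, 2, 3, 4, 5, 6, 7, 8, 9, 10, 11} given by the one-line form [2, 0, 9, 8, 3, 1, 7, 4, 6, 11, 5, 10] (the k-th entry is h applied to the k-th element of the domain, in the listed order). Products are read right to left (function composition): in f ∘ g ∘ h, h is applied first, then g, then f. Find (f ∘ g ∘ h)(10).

Apply the permutations in order: h(10) = 5, then g(5) = 5, then f(5) = 4. So (f ∘ g ∘ h)(10) = 4.

4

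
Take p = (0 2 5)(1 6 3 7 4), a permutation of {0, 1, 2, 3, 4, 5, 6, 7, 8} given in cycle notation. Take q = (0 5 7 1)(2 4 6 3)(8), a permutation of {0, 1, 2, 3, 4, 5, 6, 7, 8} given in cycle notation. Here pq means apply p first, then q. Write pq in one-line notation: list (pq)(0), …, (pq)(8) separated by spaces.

4 3 7 1 0 5 2 6 8

(pq)(x) = q(p(x)). Computing each image: q(p(0)) = q(2) = 4, q(p(1)) = q(6) = 3, q(p(2)) = q(5) = 7, q(p(3)) = q(7) = 1, q(p(4)) = q(1) = 0, q(p(5)) = q(0) = 5, q(p(6)) = q(3) = 2, q(p(7)) = q(4) = 6, q(p(8)) = q(8) = 8.
Hence pq = [4 3 7 1 0 5 2 6 8].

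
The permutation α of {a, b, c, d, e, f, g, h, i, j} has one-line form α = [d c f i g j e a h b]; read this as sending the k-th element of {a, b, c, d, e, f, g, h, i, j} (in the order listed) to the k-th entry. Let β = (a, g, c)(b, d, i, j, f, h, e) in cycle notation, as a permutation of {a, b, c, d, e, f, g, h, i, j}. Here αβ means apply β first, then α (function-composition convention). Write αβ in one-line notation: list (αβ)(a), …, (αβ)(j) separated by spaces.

Chase each element through β then α: a → g → e; b → d → i; c → a → d; d → i → h; e → b → c; f → h → a; g → c → f; h → e → g; i → j → b; j → f → j.
Collecting the images, αβ = [e i d h c a f g b j].

e i d h c a f g b j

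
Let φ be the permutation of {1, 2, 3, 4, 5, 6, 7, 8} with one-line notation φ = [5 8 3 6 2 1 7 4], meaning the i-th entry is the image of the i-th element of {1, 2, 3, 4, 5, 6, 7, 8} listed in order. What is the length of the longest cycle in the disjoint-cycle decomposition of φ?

6

Decomposing into disjoint cycles gives (1 5 2 8 4 6); the longest has length 6.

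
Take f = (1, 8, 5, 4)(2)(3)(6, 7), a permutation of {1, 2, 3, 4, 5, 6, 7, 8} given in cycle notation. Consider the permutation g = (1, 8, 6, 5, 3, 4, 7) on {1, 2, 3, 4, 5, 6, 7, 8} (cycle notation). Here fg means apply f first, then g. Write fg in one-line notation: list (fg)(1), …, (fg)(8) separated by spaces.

6 2 4 8 7 1 5 3

Chase each element through f then g: 1 → 8 → 6; 2 → 2 → 2; 3 → 3 → 4; 4 → 1 → 8; 5 → 4 → 7; 6 → 7 → 1; 7 → 6 → 5; 8 → 5 → 3.
So fg in one-line form is 6 2 4 8 7 1 5 3.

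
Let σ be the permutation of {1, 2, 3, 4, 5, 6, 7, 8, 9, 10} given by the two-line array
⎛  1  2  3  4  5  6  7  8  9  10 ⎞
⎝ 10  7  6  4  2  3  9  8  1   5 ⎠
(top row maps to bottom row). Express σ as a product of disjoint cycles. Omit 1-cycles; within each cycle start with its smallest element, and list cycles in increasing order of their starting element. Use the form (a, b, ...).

Iterating σ from 1 gives 1 → 10 → 5 → 2 → 7 → 9 → 1; that is the 6-cycle (1, 10, 5, 2, 7, 9).
Continuing from each remaining unvisited element yields (1, 10, 5, 2, 7, 9)(3, 6).

(1, 10, 5, 2, 7, 9)(3, 6)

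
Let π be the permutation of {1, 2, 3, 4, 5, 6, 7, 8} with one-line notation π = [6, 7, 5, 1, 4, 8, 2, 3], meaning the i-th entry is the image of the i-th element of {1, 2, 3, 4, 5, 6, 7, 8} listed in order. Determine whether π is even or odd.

even

In disjoint-cycle form the cycle lengths are 6, 2.
A cycle is odd iff its length is even; π has 2 even-length cycles, so sgn(π) = (−1)^2 and π is even.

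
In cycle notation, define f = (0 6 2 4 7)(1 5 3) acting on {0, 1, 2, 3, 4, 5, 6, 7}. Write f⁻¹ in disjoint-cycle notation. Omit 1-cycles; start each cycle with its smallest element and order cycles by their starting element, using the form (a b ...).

The inverse reverses each cycle.
After reversing and putting each cycle's least element first, f⁻¹ = (0 7 4 2 6)(1 3 5).

(0 7 4 2 6)(1 3 5)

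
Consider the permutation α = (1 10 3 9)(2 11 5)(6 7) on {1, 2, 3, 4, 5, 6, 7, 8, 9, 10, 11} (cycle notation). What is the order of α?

The disjoint cycles have lengths 4, 3, 2, 1, 1.
Since disjoint cycles commute, ord(α) = lcm(4, 3, 2) = 12.

12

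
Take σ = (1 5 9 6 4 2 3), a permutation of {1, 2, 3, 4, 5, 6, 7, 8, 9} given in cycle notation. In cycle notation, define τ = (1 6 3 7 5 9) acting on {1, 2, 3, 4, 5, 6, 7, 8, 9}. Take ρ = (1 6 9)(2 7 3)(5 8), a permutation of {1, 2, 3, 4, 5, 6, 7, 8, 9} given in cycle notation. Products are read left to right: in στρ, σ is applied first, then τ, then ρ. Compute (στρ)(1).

Chase 1: σ(1) = 5; τ(5) = 9; ρ(9) = 1. Hence (στρ)(1) = 1.

1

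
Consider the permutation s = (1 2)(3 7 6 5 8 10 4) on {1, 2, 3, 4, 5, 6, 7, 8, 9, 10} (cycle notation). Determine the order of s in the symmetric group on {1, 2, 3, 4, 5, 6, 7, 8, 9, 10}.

14

The cycle type of s is (7, 2, 1).
The order of s is the least common multiple of its cycle lengths: lcm(7, 2) = 14.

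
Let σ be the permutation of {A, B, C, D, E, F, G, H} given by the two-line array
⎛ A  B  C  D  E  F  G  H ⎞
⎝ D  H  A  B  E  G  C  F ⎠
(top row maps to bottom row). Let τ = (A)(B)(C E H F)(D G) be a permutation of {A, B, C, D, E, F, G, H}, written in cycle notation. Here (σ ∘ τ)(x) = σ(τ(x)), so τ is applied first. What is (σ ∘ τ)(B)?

H

First apply τ: τ(B) = B, then σ(B) = H. Thus (σ ∘ τ)(B) = H.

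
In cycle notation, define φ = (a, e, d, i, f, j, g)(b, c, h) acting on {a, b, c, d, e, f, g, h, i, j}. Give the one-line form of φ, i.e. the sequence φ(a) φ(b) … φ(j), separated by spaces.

Each element maps to the next entry in its cycle (wrapping to the front): a↦e, b↦c, c↦h, d↦i, e↦d, f↦j, g↦a, h↦b, i↦f, j↦g.
So the one-line form is e c h i d j a b f g.

e c h i d j a b f g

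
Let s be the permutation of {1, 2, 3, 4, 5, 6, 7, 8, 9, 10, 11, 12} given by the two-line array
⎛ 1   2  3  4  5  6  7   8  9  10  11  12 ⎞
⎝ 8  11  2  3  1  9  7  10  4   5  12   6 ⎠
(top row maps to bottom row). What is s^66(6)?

3

Tracing 6 → 9 → … returns to 6 after 7 steps, so 6 lies in a 7-cycle (2 11 12 6 9 4 3).
Since the cycle has length 7, s^66 acts on it the same as s^3 (66 mod 7 = 3).
Stepping 3 places around the cycle: 6 → 9 → 4 → 3.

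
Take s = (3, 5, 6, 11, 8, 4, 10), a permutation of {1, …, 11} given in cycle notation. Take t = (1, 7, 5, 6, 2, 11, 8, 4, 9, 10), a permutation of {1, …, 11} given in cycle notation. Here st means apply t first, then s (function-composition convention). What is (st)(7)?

6

First apply t: t(7) = 5, then s(5) = 6. Thus (st)(7) = 6.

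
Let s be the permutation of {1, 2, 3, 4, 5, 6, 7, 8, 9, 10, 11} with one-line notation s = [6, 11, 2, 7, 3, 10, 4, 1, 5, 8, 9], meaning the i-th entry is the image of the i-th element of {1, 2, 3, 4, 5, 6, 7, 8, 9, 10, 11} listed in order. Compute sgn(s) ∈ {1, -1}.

1

In disjoint-cycle form the cycle lengths are 5, 4, 2.
A cycle of length ℓ contributes ℓ−1 transpositions, so s is a product of 4 + 3 + 1 = 8 transpositions — even.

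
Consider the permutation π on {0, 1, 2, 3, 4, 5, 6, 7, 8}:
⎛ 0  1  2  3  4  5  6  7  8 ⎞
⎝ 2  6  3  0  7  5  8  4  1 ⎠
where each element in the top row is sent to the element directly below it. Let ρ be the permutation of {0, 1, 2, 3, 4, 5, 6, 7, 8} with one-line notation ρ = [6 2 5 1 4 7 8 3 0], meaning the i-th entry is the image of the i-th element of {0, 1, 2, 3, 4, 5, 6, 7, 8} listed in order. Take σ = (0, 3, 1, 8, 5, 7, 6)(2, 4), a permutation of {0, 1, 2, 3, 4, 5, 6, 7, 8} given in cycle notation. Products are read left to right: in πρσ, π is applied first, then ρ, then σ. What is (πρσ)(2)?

Chase 2: π(2) = 3; ρ(3) = 1; σ(1) = 8. Hence (πρσ)(2) = 8.

8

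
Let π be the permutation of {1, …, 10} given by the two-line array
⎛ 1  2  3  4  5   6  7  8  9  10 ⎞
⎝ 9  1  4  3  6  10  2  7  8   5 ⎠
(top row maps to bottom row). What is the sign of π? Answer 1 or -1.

-1

In disjoint-cycle form the cycle lengths are 5, 3, 2.
A cycle is odd iff its length is even; π has 1 even-length cycle, so sgn(π) = (−1)^1 and π is odd.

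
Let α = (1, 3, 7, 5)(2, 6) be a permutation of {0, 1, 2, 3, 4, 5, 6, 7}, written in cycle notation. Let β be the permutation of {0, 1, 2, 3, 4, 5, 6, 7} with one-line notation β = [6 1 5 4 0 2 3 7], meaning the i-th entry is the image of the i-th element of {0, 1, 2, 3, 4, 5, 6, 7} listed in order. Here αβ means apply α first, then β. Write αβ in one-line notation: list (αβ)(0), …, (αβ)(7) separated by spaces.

6 4 3 7 0 1 5 2

(αβ)(x) = β(α(x)). Computing each image: β(α(0)) = β(0) = 6, β(α(1)) = β(3) = 4, β(α(2)) = β(6) = 3, β(α(3)) = β(7) = 7, β(α(4)) = β(4) = 0, β(α(5)) = β(1) = 1, β(α(6)) = β(2) = 5, β(α(7)) = β(5) = 2.
Hence αβ = [6 4 3 7 0 1 5 2].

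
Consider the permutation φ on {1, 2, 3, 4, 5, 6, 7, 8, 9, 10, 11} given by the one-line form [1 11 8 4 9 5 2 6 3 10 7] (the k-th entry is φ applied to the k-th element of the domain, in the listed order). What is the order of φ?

15

Writing φ as disjoint cycles, the cycle lengths are 5, 3, 1, 1, 1.
The order of φ is the least common multiple of its cycle lengths: lcm(5, 3) = 15.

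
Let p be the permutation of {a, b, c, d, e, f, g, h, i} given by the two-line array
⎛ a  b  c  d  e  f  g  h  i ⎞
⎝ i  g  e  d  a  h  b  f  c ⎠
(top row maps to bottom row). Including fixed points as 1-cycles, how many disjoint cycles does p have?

The cycle decomposition is (a i c e)(b g)(d)(f h), which has 4 cycles (counting 1-cycles).

4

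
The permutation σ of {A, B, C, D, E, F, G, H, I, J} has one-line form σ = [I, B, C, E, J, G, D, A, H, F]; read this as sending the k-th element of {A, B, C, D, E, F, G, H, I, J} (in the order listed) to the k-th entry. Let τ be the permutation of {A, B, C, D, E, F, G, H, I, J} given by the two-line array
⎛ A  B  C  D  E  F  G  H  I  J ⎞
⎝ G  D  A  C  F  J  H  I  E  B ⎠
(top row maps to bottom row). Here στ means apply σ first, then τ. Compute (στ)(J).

J

σ(J) = F, then τ(F) = J; composing gives (στ)(J) = J.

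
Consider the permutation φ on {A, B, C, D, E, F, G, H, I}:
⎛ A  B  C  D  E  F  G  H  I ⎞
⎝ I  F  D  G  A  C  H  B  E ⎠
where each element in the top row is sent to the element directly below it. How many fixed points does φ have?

0

No element satisfies φ(x) = x, so there are 0 fixed points.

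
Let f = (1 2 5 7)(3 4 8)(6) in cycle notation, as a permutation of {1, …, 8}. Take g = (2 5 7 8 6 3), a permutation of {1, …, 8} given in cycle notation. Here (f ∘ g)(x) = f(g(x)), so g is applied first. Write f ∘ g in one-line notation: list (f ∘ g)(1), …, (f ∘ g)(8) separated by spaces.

For each element, apply g then f: 1 → 1 → 2; 2 → 5 → 7; 3 → 2 → 5; 4 → 4 → 8; 5 → 7 → 1; 6 → 3 → 4; 7 → 8 → 3; 8 → 6 → 6.
Collecting the images, f ∘ g = [2 7 5 8 1 4 3 6].

2 7 5 8 1 4 3 6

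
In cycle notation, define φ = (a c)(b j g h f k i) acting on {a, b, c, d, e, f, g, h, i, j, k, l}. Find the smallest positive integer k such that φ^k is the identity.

14

The cycle type of φ is (7, 2, 1, 1, 1).
The order of φ is the least common multiple of its cycle lengths: lcm(7, 2) = 14.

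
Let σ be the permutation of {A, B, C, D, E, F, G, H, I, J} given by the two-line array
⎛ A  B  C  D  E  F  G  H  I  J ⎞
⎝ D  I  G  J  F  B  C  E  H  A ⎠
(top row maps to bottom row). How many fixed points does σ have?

0

No element satisfies σ(x) = x, so there are 0 fixed points.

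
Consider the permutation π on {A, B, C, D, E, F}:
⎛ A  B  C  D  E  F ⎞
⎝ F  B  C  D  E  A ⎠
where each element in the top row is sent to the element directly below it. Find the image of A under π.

The entry below A in the array is F, so π(A) = F.

F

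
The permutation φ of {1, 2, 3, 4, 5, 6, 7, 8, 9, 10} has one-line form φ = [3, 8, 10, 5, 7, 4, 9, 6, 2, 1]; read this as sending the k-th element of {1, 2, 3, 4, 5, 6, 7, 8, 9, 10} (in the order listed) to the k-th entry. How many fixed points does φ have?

No element satisfies φ(x) = x, so there are 0 fixed points.

0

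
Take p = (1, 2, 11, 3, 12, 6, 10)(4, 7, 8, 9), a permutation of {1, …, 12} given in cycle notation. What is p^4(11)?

11 lies in the 7-cycle (1, 2, 11, 3, 12, 6, 10).
Advancing 4 steps from 11: 11 → 3 → 12 → 6 → 10.

10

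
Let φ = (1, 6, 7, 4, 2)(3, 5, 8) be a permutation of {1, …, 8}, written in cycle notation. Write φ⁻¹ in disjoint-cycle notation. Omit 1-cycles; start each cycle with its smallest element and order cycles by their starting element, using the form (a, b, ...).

The inverse reverses each cycle.
Reversing each cycle of φ and rotating so the smallest element leads gives (1, 2, 4, 7, 6)(3, 8, 5).

(1, 2, 4, 7, 6)(3, 8, 5)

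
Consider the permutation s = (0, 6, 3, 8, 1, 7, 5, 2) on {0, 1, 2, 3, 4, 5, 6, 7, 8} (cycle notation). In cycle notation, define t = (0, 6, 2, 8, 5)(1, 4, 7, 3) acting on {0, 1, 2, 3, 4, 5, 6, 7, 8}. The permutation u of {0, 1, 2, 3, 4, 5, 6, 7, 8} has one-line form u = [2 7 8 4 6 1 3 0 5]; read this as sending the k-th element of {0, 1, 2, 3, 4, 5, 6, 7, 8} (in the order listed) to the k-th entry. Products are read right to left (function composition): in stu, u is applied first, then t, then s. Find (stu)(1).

8

(stu)(1) = s(t(u(1))). u(1) = 7, then t(7) = 3, then s(3) = 8, so the result is 8.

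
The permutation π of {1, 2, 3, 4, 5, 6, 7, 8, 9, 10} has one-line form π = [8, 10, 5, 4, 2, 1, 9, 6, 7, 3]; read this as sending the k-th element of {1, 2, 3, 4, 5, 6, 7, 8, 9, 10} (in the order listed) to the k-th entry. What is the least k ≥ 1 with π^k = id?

Writing π as disjoint cycles, the cycle lengths are 4, 3, 2, 1.
Since disjoint cycles commute, ord(π) = lcm(4, 3, 2) = 12.

12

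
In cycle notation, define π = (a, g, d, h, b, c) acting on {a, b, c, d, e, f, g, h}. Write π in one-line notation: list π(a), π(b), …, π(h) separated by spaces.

Reading each image from the cycles: a↦g, b↦c, c↦a, d↦h, e↦e, f↦f, g↦d, h↦b.
Listing these in domain order gives g c a h e f d b.

g c a h e f d b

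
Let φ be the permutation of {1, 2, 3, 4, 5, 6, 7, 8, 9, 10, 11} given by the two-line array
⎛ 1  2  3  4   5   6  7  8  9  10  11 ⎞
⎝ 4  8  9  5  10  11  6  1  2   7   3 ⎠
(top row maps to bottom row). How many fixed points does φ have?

No element satisfies φ(x) = x, so there are 0 fixed points.

0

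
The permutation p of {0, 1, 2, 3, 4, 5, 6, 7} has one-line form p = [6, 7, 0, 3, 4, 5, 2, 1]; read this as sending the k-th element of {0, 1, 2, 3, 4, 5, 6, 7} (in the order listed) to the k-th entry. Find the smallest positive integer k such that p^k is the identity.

Decomposing into disjoint cycles gives cycle lengths 3, 2, 1, 1, 1.
Since disjoint cycles commute, ord(p) = lcm(3, 2) = 6.

6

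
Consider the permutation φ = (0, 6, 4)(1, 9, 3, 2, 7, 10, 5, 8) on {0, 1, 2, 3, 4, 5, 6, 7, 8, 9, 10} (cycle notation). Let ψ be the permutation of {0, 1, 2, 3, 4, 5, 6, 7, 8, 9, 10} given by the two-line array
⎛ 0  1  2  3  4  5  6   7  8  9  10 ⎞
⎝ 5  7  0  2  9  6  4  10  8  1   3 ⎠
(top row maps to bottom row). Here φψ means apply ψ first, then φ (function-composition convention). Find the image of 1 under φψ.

ψ(1) = 7, then φ(7) = 10; composing gives (φψ)(1) = 10.

10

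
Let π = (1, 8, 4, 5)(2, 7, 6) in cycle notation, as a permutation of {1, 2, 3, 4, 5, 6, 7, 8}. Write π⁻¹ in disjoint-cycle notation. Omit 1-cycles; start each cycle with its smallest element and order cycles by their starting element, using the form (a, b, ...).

(1, 5, 4, 8)(2, 6, 7)

The inverse reverses each cycle.
After reversing and putting each cycle's least element first, π⁻¹ = (1, 5, 4, 8)(2, 6, 7).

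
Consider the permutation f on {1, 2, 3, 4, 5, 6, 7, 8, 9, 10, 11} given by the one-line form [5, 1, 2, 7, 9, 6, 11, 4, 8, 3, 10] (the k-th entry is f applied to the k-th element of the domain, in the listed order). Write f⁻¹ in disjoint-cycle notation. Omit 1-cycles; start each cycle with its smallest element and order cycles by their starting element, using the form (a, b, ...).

(1, 2, 3, 10, 11, 7, 4, 8, 9, 5)

First write f in disjoint cycles: (1, 5, 9, 8, 4, 7, 11, 10, 3, 2).
Reversing each cycle (and rotating so the smallest element leads) gives f⁻¹ = (1, 2, 3, 10, 11, 7, 4, 8, 9, 5).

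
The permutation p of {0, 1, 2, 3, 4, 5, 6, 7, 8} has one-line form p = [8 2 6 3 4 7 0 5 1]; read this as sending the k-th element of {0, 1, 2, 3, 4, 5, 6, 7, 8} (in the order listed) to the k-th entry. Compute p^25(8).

8

Tracing 8 → 1 → … returns to 8 after 5 steps, so 8 lies in a 5-cycle (0, 8, 1, 2, 6).
Since the cycle has length 5, p^25 acts on it the same as p^0 (25 mod 5 = 0).
So p^25(8) = 8.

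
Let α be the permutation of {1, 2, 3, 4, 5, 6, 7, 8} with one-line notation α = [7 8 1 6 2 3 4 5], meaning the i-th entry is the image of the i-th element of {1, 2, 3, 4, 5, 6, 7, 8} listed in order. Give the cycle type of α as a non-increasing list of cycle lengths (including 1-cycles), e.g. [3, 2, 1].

The disjoint cycles are (1, 7, 4, 6, 3)(2, 8, 5), with lengths 5, 3 in non-increasing order.

[5, 3]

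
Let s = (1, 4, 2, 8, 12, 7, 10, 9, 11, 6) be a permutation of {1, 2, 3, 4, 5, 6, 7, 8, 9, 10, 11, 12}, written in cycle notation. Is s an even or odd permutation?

The cycle lengths are 10, 1, 1.
A cycle of length ℓ contributes ℓ−1 transpositions, so s is a product of 9 transpositions — odd.

odd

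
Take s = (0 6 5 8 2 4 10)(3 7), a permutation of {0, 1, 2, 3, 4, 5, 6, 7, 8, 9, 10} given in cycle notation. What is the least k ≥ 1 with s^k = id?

14

The disjoint cycles have lengths 7, 2, 1, 1.
Since disjoint cycles commute, ord(s) = lcm(7, 2) = 14.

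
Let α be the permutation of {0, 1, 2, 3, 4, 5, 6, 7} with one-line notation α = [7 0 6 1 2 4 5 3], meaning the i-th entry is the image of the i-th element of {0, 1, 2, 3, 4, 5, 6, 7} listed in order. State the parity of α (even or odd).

In disjoint-cycle form the cycle lengths are 4, 4.
A cycle of length ℓ contributes ℓ−1 transpositions, so α is a product of 3 + 3 = 6 transpositions — even.

even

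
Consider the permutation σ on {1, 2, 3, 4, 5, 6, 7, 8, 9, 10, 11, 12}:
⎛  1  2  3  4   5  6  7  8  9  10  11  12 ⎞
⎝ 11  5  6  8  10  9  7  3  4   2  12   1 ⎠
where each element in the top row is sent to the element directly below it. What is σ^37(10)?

Tracing 10 → 2 → … returns to 10 after 3 steps, so 10 lies in a 3-cycle (2 5 10).
Powers repeat with period 3 on this cycle, and 37 mod 3 = 1, so σ^37(10) = σ^1(10).
Stepping 1 place around the cycle: 10 → 2.

2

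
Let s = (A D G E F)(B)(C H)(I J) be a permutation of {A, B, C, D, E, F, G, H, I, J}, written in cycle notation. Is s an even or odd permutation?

even

The cycle lengths are 5, 2, 2, 1.
A cycle is odd iff its length is even; s has 2 even-length cycles, so sgn(s) = (−1)^2 and s is even.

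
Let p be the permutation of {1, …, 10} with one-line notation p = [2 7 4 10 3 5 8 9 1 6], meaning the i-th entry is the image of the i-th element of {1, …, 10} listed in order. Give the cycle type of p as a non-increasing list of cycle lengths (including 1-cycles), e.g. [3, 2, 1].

[5, 5]

The disjoint cycles are (1, 2, 7, 8, 9)(3, 4, 10, 6, 5), with lengths 5, 5 in non-increasing order.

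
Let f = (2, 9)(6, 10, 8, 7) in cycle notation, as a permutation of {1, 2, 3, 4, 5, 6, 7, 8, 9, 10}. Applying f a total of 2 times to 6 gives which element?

8

6 lies in the 4-cycle (6, 10, 8, 7).
Advancing 2 steps from 6: 6 → 10 → 8.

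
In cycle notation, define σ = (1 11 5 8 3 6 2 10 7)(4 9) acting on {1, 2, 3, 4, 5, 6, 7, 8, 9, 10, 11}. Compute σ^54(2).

2

2 lies in the 9-cycle (1 11 5 8 3 6 2 10 7).
Powers repeat with period 9 on this cycle, and 54 mod 9 = 0, so σ^54(2) = σ^0(2).
So σ^54(2) = 2.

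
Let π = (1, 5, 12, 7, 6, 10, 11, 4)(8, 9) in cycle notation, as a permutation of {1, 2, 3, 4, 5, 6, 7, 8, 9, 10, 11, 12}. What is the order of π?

8

The cycle type of π is (8, 2, 1, 1).
The order is lcm(8, 2) = 8.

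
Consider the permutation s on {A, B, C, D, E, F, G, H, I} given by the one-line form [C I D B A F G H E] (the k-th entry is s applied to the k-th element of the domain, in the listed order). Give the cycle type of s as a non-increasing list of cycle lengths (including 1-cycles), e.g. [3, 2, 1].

[6, 1, 1, 1]

The disjoint cycles are (A C D B I E)(F)(G)(H), with lengths 6, 1, 1, 1 in non-increasing order.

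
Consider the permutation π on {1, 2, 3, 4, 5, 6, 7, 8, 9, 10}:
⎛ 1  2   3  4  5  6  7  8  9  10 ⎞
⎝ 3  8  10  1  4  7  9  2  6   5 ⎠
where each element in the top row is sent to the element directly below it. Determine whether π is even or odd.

odd

In disjoint-cycle form the cycle lengths are 5, 3, 2.
A cycle is odd iff its length is even; π has 1 even-length cycle, so sgn(π) = (−1)^1 and π is odd.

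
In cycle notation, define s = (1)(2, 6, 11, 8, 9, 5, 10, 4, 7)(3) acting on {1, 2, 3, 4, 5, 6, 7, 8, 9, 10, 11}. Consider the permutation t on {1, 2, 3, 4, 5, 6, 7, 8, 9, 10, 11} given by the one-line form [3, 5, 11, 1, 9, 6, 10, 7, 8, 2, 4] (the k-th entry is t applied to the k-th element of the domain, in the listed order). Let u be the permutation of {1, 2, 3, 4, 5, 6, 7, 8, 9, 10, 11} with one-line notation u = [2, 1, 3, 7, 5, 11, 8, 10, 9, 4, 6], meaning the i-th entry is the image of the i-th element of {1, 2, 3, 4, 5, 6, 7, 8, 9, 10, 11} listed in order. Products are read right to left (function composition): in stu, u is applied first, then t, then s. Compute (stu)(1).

10

Apply the permutations in order: u(1) = 2, then t(2) = 5, then s(5) = 10. So (stu)(1) = 10.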